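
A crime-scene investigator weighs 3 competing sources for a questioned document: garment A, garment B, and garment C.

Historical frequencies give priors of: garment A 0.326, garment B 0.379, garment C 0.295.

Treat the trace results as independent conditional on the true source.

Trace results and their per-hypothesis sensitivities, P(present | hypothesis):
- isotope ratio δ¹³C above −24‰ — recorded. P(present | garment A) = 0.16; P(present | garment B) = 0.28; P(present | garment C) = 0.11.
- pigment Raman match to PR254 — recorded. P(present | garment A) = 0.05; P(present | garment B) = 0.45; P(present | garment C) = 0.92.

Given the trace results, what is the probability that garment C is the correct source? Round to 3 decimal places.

0.372

For each hypothesis, the unnormalized posterior weight is prior × product of the trace result likelihoods:
  garment A: 0.326 × 0.16 × 0.05 = 0.002608
  garment B: 0.379 × 0.28 × 0.45 = 0.047754
  garment C: 0.295 × 0.11 × 0.92 = 0.029854
Marginal likelihood of the evidence = 0.080216.
P(garment C | evidence) = 0.029854 / 0.080216 ≈ 0.372.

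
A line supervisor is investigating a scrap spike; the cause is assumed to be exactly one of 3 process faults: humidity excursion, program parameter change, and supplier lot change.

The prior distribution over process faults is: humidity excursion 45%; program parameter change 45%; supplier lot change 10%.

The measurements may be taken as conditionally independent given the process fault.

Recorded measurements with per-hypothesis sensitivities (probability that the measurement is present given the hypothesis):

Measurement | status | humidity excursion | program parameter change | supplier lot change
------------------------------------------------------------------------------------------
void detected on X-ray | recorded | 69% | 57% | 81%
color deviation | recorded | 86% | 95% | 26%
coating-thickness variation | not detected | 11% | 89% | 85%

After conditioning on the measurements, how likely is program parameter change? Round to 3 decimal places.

By Bayes' rule with conditional independence, the unnormalized weight for each hypothesis is prior × ∏ likelihoods (using 1 − P(present | H) for each absent measurement):
  humidity excursion: 0.45 × 0.69 × 0.86 × (1 − 0.11) = 0.23766
  program parameter change: 0.45 × 0.57 × 0.95 × (1 − 0.89) = 0.026804
  supplier lot change: 0.10 × 0.81 × 0.26 × (1 − 0.85) = 0.003159
Marginal likelihood of the evidence = 0.26762.
P(program parameter change | evidence) = 0.026804 / 0.26762 ≈ 0.100.

0.100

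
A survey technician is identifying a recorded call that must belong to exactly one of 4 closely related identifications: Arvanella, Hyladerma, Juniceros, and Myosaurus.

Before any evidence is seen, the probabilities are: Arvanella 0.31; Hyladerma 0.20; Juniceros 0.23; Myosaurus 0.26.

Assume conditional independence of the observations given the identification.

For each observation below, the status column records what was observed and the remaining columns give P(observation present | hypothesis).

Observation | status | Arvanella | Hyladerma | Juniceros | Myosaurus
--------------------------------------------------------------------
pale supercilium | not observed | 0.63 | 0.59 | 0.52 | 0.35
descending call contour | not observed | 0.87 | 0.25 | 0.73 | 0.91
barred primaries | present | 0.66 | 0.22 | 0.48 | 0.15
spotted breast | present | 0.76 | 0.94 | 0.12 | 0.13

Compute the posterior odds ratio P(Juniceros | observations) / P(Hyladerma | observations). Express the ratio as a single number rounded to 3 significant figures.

Posterior odds equal prior odds times the likelihood ratio; only the two competing hypotheses matter (using 1 − P(present | H) for each absent observation).
  Juniceros: 0.23 × (1 − 0.52) × (1 − 0.73) × 0.48 × 0.12 = 0.0017169
  Hyladerma: 0.20 × (1 − 0.59) × (1 − 0.25) × 0.22 × 0.94 = 0.012718
Posterior odds = 0.0017169 / 0.012718 ≈ 0.135.

0.135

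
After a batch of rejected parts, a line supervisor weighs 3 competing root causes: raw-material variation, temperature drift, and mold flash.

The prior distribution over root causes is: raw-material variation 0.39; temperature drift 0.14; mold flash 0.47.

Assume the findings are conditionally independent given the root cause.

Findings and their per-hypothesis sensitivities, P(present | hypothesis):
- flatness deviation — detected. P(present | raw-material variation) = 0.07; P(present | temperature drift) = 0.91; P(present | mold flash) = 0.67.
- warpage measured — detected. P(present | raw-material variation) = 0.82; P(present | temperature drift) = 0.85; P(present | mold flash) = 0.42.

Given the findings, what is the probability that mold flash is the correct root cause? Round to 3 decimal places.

0.503

For each hypothesis, the unnormalized posterior weight is prior × product of the finding likelihoods:
  raw-material variation: 0.39 × 0.07 × 0.82 = 0.022386
  temperature drift: 0.14 × 0.91 × 0.85 = 0.10829
  mold flash: 0.47 × 0.67 × 0.42 = 0.13226
Normalizing constant Z = 0.022386 + 0.10829 + 0.13226 = 0.26293.
P(mold flash | evidence) = 0.13226 / 0.26293 ≈ 0.503.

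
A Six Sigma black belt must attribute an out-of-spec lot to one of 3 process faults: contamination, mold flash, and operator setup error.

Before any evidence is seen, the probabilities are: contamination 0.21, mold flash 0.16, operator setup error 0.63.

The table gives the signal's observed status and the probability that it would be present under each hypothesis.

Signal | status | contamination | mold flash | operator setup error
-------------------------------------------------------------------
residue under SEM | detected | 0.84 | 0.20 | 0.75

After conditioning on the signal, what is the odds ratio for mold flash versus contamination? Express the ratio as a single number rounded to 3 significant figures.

The normalizing constant cancels in an odds ratio, so compute prior × likelihood for the two hypotheses only:
  mold flash: 0.16 × 0.20 = 0.032
  contamination: 0.21 × 0.84 = 0.1764
Odds(mold flash : contamination) = 0.032 / 0.1764 ≈ 0.181.

0.181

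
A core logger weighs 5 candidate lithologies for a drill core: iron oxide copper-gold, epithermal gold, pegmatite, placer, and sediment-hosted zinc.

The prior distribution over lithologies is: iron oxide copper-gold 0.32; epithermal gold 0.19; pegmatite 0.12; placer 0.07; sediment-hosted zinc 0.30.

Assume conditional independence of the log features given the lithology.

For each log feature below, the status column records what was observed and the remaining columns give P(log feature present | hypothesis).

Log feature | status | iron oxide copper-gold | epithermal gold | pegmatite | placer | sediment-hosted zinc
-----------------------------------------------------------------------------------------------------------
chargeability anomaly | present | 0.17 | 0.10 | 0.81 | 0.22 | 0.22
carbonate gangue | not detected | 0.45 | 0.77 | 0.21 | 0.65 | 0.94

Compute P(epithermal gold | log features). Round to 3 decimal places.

0.036

For each hypothesis, the unnormalized posterior weight is prior × product of the log feature likelihoods (using 1 − P(present | H) for each absent log feature):
  iron oxide copper-gold: 0.32 × 0.17 × (1 − 0.45) = 0.02992
  epithermal gold: 0.19 × 0.10 × (1 − 0.77) = 0.00437
  pegmatite: 0.12 × 0.81 × (1 − 0.21) = 0.076788
  placer: 0.07 × 0.22 × (1 − 0.65) = 0.00539
  sediment-hosted zinc: 0.30 × 0.22 × (1 − 0.94) = 0.00396
Normalizing constant Z = 0.02992 + 0.00437 + 0.076788 + 0.00539 + 0.00396 = 0.12043.
P(epithermal gold | evidence) = 0.00437 / 0.12043 ≈ 0.036.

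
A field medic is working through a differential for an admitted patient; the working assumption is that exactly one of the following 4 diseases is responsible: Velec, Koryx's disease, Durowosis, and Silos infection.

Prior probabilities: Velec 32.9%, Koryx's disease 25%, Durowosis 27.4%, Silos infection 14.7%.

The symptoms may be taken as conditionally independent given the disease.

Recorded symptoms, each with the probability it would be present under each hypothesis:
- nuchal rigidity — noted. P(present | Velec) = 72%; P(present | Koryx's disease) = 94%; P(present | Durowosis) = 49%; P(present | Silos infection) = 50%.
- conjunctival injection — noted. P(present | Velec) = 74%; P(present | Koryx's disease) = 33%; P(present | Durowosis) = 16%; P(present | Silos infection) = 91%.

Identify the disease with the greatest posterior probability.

Velec

Multiply each prior by the joint likelihood of the symptom pattern:
  Velec: 0.329 × 0.72 × 0.74 = 0.17529
  Koryx's disease: 0.250 × 0.94 × 0.33 = 0.07755
  Durowosis: 0.274 × 0.49 × 0.16 = 0.021482
  Silos infection: 0.147 × 0.50 × 0.91 = 0.066885
Normalizing constant Z = 0.17529 + 0.07755 + 0.021482 + 0.066885 = 0.34121.
P(Velec | evidence) ≈ 0.17529 / 0.34121 ≈ 0.514
P(Koryx's disease | evidence) ≈ 0.07755 / 0.34121 ≈ 0.227
P(Durowosis | evidence) ≈ 0.021482 / 0.34121 ≈ 0.063
P(Silos infection | evidence) ≈ 0.066885 / 0.34121 ≈ 0.196
The largest is 0.514, so Velec is most probable.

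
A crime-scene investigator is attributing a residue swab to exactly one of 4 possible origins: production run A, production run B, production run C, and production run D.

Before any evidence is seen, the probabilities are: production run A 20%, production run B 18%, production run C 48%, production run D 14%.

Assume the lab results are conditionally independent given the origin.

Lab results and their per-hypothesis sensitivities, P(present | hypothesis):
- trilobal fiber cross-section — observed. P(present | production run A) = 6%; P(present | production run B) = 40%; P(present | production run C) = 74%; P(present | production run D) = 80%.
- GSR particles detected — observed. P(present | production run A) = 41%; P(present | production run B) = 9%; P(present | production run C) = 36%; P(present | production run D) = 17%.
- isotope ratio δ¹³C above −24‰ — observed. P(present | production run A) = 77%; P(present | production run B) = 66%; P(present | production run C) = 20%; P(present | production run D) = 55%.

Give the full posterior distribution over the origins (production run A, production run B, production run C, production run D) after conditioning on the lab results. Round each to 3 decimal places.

By Bayes' rule with conditional independence, the unnormalized weight for each hypothesis is prior × ∏ likelihoods:
  production run A: 0.20 × 0.06 × 0.41 × 0.77 = 0.0037884
  production run B: 0.18 × 0.40 × 0.09 × 0.66 = 0.0042768
  production run C: 0.48 × 0.74 × 0.36 × 0.20 = 0.025574
  production run D: 0.14 × 0.80 × 0.17 × 0.55 = 0.010472
Normalizing constant Z = 0.0037884 + 0.0042768 + 0.025574 + 0.010472 = 0.044112.
P(production run A | evidence) = 0.0037884 / 0.044112 ≈ 0.086
P(production run B | evidence) = 0.0042768 / 0.044112 ≈ 0.097
P(production run C | evidence) = 0.025574 / 0.044112 ≈ 0.580
P(production run D | evidence) = 0.010472 / 0.044112 ≈ 0.237

0.086, 0.097, 0.580, 0.237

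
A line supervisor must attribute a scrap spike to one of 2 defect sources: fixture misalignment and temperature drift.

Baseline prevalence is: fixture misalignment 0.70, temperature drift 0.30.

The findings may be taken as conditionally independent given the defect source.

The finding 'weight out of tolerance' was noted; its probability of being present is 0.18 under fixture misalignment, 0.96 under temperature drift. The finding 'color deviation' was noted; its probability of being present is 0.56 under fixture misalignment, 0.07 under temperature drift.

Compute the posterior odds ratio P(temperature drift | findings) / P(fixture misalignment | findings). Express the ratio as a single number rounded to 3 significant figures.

Posterior odds equal prior odds times the likelihood ratio; only the two competing hypotheses matter.
  temperature drift: 0.30 × 0.96 × 0.07 = 0.02016
  fixture misalignment: 0.70 × 0.18 × 0.56 = 0.07056
Posterior odds = 0.02016 / 0.07056 ≈ 0.286.

0.286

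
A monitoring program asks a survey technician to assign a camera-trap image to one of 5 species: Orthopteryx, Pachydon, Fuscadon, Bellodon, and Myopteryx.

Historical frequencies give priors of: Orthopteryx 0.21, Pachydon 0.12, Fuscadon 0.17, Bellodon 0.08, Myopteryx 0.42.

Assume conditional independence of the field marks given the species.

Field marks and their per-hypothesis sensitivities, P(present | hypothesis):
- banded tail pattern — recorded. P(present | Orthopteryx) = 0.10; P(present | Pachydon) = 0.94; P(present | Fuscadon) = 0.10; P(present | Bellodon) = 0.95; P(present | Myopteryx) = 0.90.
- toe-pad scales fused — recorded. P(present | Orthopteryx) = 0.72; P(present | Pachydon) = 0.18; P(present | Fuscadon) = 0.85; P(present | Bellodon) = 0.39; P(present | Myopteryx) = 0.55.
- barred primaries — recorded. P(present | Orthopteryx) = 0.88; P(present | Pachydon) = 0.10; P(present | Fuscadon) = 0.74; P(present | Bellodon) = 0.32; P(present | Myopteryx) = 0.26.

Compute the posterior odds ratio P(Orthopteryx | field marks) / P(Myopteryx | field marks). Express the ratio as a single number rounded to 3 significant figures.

0.246

Posterior odds equal prior odds times the likelihood ratio; only the two competing hypotheses matter.
  Orthopteryx: 0.21 × 0.10 × 0.72 × 0.88 = 0.013306
  Myopteryx: 0.42 × 0.90 × 0.55 × 0.26 = 0.054054
Odds(Orthopteryx : Myopteryx) = 0.013306 / 0.054054 ≈ 0.246.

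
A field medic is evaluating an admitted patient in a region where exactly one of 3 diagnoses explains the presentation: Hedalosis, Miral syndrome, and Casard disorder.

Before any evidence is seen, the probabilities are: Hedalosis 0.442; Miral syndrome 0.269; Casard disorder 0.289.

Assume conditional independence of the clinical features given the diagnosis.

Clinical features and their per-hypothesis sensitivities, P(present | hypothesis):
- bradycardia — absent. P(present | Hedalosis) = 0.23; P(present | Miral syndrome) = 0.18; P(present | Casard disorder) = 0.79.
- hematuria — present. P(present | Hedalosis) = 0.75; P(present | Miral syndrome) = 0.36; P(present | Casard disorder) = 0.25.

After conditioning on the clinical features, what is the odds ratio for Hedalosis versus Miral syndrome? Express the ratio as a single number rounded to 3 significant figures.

3.21

Posterior odds equal prior odds times the likelihood ratio; only the two competing hypotheses matter (using 1 − P(present | H) for each absent clinical feature).
  Hedalosis: 0.442 × (1 − 0.23) × 0.75 = 0.25526
  Miral syndrome: 0.269 × (1 − 0.18) × 0.36 = 0.079409
Posterior odds = 0.25526 / 0.079409 ≈ 3.21.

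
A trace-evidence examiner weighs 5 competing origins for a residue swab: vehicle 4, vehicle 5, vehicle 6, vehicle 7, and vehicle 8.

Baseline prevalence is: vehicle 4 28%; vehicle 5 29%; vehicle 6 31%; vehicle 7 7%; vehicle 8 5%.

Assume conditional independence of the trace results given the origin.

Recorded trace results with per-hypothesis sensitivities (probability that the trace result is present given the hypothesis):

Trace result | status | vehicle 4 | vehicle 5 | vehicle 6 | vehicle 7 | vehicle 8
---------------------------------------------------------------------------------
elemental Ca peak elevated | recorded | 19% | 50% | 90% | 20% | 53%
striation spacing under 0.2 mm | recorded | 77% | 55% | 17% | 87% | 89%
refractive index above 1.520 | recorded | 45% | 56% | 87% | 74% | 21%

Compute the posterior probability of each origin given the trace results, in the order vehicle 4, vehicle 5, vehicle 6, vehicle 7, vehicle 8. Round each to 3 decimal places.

For each hypothesis, the unnormalized posterior weight is prior × product of the trace result likelihoods:
  vehicle 4: 0.28 × 0.19 × 0.77 × 0.45 = 0.018434
  vehicle 5: 0.29 × 0.50 × 0.55 × 0.56 = 0.04466
  vehicle 6: 0.31 × 0.90 × 0.17 × 0.87 = 0.041264
  vehicle 7: 0.07 × 0.20 × 0.87 × 0.74 = 0.0090132
  vehicle 8: 0.05 × 0.53 × 0.89 × 0.21 = 0.0049528
The unnormalized weights sum to 0.11832.
P(vehicle 4 | evidence) = 0.018434 / 0.11832 ≈ 0.156
P(vehicle 5 | evidence) = 0.04466 / 0.11832 ≈ 0.377
P(vehicle 6 | evidence) = 0.041264 / 0.11832 ≈ 0.349
P(vehicle 7 | evidence) = 0.0090132 / 0.11832 ≈ 0.076
P(vehicle 8 | evidence) = 0.0049528 / 0.11832 ≈ 0.042

0.156, 0.377, 0.349, 0.076, 0.042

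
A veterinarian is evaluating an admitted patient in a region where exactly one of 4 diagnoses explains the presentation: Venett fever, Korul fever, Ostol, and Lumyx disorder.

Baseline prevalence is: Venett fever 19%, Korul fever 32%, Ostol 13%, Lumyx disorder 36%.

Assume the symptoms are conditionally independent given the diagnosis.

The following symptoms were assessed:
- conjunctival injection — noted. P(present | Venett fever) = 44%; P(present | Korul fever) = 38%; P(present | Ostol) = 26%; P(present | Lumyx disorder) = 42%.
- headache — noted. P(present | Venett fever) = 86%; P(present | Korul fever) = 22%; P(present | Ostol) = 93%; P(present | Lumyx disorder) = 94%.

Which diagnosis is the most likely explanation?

For each hypothesis, the unnormalized posterior weight is prior × product of the symptom likelihoods:
  Venett fever: 0.19 × 0.44 × 0.86 = 0.071896
  Korul fever: 0.32 × 0.38 × 0.22 = 0.026752
  Ostol: 0.13 × 0.26 × 0.93 = 0.031434
  Lumyx disorder: 0.36 × 0.42 × 0.94 = 0.14213
Normalizing constant Z = 0.071896 + 0.026752 + 0.031434 + 0.14213 = 0.27221.
P(Venett fever | evidence) ≈ 0.071896 / 0.27221 ≈ 0.264
P(Korul fever | evidence) ≈ 0.026752 / 0.27221 ≈ 0.098
P(Ostol | evidence) ≈ 0.031434 / 0.27221 ≈ 0.115
P(Lumyx disorder | evidence) ≈ 0.14213 / 0.27221 ≈ 0.522
The largest is 0.522, so Lumyx disorder is most probable.

Lumyx disorder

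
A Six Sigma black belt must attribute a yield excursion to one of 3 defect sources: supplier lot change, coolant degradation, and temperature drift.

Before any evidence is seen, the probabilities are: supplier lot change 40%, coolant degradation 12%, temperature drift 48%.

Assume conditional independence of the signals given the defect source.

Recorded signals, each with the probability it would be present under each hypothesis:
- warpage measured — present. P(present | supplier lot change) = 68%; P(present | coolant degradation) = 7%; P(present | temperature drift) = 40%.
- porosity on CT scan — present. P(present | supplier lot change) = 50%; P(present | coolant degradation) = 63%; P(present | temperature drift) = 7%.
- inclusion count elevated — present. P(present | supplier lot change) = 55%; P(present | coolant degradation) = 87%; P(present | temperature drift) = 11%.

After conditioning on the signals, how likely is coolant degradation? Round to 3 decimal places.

0.057

By Bayes' rule with conditional independence, the unnormalized weight for each hypothesis is prior × ∏ likelihoods:
  supplier lot change: 0.40 × 0.68 × 0.50 × 0.55 = 0.0748
  coolant degradation: 0.12 × 0.07 × 0.63 × 0.87 = 0.004604
  temperature drift: 0.48 × 0.40 × 0.07 × 0.11 = 0.0014784
Normalizing constant Z = 0.0748 + 0.004604 + 0.0014784 = 0.080882.
P(coolant degradation | evidence) = 0.004604 / 0.080882 ≈ 0.057.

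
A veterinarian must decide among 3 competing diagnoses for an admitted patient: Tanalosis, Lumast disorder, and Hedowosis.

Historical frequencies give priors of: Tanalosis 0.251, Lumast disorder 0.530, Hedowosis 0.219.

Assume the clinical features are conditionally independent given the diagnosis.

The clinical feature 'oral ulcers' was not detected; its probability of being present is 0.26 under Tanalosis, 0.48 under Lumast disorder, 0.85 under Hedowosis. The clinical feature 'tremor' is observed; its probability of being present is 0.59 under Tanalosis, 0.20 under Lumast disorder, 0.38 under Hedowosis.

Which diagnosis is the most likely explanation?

Tanalosis

Multiply each prior by the joint likelihood of the clinical feature pattern (using 1 − P(present | H) for each absent clinical feature):
  Tanalosis: 0.251 × (1 − 0.26) × 0.59 = 0.10959
  Lumast disorder: 0.530 × (1 − 0.48) × 0.20 = 0.05512
  Hedowosis: 0.219 × (1 − 0.85) × 0.38 = 0.012483
Normalizing constant Z = 0.10959 + 0.05512 + 0.012483 = 0.17719.
P(Tanalosis | evidence) ≈ 0.10959 / 0.17719 ≈ 0.618
P(Lumast disorder | evidence) ≈ 0.05512 / 0.17719 ≈ 0.311
P(Hedowosis | evidence) ≈ 0.012483 / 0.17719 ≈ 0.070
The largest is 0.618, so Tanalosis is most probable.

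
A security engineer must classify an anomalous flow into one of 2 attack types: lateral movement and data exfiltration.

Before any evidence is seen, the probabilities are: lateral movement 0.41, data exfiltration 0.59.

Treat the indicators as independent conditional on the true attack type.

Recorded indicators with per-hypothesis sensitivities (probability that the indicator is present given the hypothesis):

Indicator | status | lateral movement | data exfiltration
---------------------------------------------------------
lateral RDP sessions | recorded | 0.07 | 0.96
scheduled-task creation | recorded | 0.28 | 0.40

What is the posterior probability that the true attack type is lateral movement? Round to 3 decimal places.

Multiply each prior by the joint likelihood of the indicator pattern:
  lateral movement: 0.41 × 0.07 × 0.28 = 0.008036
  data exfiltration: 0.59 × 0.96 × 0.40 = 0.22656
The unnormalized weights sum to 0.2346.
P(lateral movement | evidence) = 0.008036 / 0.2346 ≈ 0.034.

0.034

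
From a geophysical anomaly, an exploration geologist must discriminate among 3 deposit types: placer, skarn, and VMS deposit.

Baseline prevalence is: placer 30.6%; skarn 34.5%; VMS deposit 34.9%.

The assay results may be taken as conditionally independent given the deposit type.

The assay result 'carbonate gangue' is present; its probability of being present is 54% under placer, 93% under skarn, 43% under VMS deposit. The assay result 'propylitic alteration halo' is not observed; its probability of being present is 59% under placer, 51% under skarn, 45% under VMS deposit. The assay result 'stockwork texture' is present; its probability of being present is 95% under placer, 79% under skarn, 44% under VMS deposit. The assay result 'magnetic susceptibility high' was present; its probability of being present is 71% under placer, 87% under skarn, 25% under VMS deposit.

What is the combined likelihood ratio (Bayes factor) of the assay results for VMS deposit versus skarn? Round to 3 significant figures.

Take the product of per-assay result likelihoods under each hypothesis (using 1 − P(present | H) for each absent assay result), then divide.
  VMS deposit: 0.43 × (1 − 0.45) × 0.44 × 0.25 = 0.026015
  skarn: 0.93 × (1 − 0.51) × 0.79 × 0.87 = 0.3132
Bayes factor = 0.026015 / 0.3132 ≈ 0.0831

0.0831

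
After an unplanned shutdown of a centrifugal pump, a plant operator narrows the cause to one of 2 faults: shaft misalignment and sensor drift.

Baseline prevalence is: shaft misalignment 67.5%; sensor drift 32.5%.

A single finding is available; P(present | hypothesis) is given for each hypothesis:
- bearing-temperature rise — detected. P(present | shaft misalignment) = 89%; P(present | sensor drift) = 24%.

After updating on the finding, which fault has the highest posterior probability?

Multiply each prior by the likelihood of the finding:
  shaft misalignment: 0.675 × 0.89 = 0.60075
  sensor drift: 0.325 × 0.24 = 0.078
Normalizing constant Z = 0.60075 + 0.078 = 0.67875.
P(shaft misalignment | evidence) ≈ 0.60075 / 0.67875 ≈ 0.885
P(sensor drift | evidence) ≈ 0.078 / 0.67875 ≈ 0.115
The largest is 0.885, so shaft misalignment is most probable.

shaft misalignment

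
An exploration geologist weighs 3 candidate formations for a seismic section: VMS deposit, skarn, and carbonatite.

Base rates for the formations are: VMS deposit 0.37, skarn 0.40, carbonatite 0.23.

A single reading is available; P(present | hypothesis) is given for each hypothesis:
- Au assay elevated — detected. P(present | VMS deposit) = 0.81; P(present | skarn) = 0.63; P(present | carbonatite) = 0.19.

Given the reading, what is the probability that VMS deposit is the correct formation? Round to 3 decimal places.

By Bayes' rule, the unnormalized weight for each hypothesis is prior × likelihood:
  VMS deposit: 0.37 × 0.81 = 0.2997
  skarn: 0.40 × 0.63 = 0.252
  carbonatite: 0.23 × 0.19 = 0.0437
The unnormalized weights sum to 0.5954.
P(VMS deposit | evidence) = 0.2997 / 0.5954 ≈ 0.503.

0.503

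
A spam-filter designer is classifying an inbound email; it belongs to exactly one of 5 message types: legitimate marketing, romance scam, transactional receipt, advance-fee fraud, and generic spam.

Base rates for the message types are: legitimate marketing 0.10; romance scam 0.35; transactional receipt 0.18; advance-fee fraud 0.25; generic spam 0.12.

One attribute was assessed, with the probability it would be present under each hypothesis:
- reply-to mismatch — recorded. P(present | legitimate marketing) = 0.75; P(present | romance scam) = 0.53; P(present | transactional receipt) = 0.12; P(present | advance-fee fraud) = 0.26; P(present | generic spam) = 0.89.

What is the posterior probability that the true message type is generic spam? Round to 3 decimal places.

By Bayes' rule, the unnormalized weight for each hypothesis is prior × likelihood:
  legitimate marketing: 0.10 × 0.75 = 0.075
  romance scam: 0.35 × 0.53 = 0.1855
  transactional receipt: 0.18 × 0.12 = 0.0216
  advance-fee fraud: 0.25 × 0.26 = 0.065
  generic spam: 0.12 × 0.89 = 0.1068
The unnormalized weights sum to 0.4539.
P(generic spam | evidence) = 0.1068 / 0.4539 ≈ 0.235.

0.235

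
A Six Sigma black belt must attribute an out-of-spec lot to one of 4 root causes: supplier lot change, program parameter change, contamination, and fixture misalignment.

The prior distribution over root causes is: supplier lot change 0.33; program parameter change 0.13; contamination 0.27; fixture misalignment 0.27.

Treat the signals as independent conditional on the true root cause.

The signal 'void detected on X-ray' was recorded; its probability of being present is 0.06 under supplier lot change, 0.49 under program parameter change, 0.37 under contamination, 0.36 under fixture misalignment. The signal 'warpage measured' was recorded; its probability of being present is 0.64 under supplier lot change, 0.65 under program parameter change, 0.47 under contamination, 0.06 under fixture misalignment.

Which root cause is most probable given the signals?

Multiply each prior by the joint likelihood of the signal pattern:
  supplier lot change: 0.33 × 0.06 × 0.64 = 0.012672
  program parameter change: 0.13 × 0.49 × 0.65 = 0.041405
  contamination: 0.27 × 0.37 × 0.47 = 0.046953
  fixture misalignment: 0.27 × 0.36 × 0.06 = 0.005832
Normalizing constant Z = 0.012672 + 0.041405 + 0.046953 + 0.005832 = 0.10686.
P(supplier lot change | evidence) ≈ 0.012672 / 0.10686 ≈ 0.119
P(program parameter change | evidence) ≈ 0.041405 / 0.10686 ≈ 0.387
P(contamination | evidence) ≈ 0.046953 / 0.10686 ≈ 0.439
P(fixture misalignment | evidence) ≈ 0.005832 / 0.10686 ≈ 0.055
The largest is 0.439, so contamination is most probable.

contamination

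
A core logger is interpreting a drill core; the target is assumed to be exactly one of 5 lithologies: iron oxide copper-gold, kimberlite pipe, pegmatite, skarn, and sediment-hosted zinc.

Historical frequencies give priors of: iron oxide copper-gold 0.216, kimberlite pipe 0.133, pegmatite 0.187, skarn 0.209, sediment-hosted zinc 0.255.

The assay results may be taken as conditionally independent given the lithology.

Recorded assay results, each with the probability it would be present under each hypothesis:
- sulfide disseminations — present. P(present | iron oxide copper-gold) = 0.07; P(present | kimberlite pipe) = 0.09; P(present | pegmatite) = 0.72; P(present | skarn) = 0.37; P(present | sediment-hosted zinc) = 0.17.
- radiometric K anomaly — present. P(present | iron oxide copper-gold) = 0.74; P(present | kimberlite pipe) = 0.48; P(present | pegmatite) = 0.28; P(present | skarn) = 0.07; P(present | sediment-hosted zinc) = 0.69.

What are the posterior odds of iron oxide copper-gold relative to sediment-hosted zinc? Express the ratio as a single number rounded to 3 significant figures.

0.374

Unnormalized posterior weight (prior times the assay result likelihoods) for each of the two hypotheses:
  iron oxide copper-gold: 0.216 × 0.07 × 0.74 = 0.011189
  sediment-hosted zinc: 0.255 × 0.17 × 0.69 = 0.029912
Posterior odds = 0.011189 / 0.029912 ≈ 0.374.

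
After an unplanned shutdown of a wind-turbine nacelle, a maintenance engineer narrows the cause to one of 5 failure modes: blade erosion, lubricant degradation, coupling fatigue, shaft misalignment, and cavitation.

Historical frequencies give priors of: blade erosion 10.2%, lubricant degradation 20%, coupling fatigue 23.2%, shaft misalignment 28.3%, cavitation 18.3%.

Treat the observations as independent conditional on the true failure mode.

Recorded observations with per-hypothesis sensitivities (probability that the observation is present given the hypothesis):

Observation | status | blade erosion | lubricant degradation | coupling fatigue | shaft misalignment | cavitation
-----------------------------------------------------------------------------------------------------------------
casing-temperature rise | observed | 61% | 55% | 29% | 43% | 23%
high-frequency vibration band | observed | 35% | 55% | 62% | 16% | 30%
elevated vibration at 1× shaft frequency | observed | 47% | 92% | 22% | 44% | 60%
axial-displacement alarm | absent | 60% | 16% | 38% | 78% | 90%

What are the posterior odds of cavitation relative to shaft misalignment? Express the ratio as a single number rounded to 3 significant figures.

0.402

Posterior odds equal prior odds times the likelihood ratio; only the two competing hypotheses matter (using 1 − P(present | H) for each absent observation).
  cavitation: 0.183 × 0.23 × 0.30 × 0.60 × (1 − 0.90) = 0.00075762
  shaft misalignment: 0.283 × 0.43 × 0.16 × 0.44 × (1 − 0.78) = 0.0018847
Posterior odds = 0.00075762 / 0.0018847 ≈ 0.402.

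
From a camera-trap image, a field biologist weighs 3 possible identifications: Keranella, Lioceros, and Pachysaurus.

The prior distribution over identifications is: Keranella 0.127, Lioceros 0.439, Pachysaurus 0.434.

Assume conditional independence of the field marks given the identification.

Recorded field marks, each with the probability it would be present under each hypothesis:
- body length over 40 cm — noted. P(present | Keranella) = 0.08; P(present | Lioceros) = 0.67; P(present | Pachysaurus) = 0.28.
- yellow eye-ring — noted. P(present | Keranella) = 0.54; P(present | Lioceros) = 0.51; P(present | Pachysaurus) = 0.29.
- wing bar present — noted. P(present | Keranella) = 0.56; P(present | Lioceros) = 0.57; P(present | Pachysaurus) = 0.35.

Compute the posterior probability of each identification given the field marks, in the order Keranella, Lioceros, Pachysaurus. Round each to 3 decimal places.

0.030, 0.847, 0.122

Multiply each prior by the joint likelihood of the field mark pattern:
  Keranella: 0.127 × 0.08 × 0.54 × 0.56 = 0.0030724
  Lioceros: 0.439 × 0.67 × 0.51 × 0.57 = 0.085504
  Pachysaurus: 0.434 × 0.28 × 0.29 × 0.35 = 0.012334
Marginal likelihood of the evidence = 0.10091.
P(Keranella | evidence) = 0.0030724 / 0.10091 ≈ 0.030
P(Lioceros | evidence) = 0.085504 / 0.10091 ≈ 0.847
P(Pachysaurus | evidence) = 0.012334 / 0.10091 ≈ 0.122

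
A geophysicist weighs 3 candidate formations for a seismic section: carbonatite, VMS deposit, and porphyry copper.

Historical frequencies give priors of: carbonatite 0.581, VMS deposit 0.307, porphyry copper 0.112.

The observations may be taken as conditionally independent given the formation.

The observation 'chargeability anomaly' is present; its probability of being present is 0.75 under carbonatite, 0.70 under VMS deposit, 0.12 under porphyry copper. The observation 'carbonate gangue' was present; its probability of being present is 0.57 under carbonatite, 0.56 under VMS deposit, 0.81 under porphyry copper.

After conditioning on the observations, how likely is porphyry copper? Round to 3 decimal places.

0.029

Multiply each prior by the joint likelihood of the evidence pattern:
  carbonatite: 0.581 × 0.75 × 0.57 = 0.24838
  VMS deposit: 0.307 × 0.70 × 0.56 = 0.12034
  porphyry copper: 0.112 × 0.12 × 0.81 = 0.010886
The unnormalized weights sum to 0.37961.
P(porphyry copper | evidence) = 0.010886 / 0.37961 ≈ 0.029.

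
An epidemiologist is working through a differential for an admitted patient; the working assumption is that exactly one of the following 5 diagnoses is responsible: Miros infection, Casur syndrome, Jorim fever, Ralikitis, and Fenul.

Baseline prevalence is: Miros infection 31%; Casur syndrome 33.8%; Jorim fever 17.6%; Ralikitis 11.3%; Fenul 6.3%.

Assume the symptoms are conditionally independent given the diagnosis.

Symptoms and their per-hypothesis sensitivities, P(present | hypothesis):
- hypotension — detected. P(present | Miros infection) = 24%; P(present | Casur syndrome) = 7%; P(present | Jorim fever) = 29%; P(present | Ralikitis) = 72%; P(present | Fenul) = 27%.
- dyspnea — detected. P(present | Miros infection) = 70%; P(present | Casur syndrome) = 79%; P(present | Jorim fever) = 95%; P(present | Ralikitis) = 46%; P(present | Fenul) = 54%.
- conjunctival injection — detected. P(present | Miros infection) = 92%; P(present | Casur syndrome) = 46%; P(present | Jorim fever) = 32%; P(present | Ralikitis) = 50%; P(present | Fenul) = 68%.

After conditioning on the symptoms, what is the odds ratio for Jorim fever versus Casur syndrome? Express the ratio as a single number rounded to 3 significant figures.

Posterior odds equal prior odds times the likelihood ratio; only the two competing hypotheses matter.
  Jorim fever: 0.176 × 0.29 × 0.95 × 0.32 = 0.015516
  Casur syndrome: 0.338 × 0.07 × 0.79 × 0.46 = 0.008598
Posterior odds = 0.015516 / 0.008598 ≈ 1.80.

1.80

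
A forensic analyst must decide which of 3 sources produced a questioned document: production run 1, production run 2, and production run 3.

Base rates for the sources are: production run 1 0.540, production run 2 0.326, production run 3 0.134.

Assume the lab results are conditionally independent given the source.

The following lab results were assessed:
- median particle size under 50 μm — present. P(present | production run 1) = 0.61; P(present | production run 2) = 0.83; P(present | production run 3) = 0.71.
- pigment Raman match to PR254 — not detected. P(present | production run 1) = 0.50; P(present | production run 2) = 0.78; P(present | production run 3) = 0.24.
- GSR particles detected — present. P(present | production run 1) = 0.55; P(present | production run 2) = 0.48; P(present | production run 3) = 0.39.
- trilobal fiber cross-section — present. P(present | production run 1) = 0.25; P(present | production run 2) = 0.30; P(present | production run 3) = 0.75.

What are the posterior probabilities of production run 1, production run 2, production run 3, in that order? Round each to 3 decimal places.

By Bayes' rule with conditional independence, the unnormalized weight for each hypothesis is prior × ∏ likelihoods (using 1 − P(present | H) for each absent lab result):
  production run 1: 0.540 × 0.61 × (1 − 0.50) × 0.55 × 0.25 = 0.022646
  production run 2: 0.326 × 0.83 × (1 − 0.78) × 0.48 × 0.30 = 0.008572
  production run 3: 0.134 × 0.71 × (1 − 0.24) × 0.39 × 0.75 = 0.02115
The unnormalized weights sum to 0.052368.
P(production run 1 | evidence) = 0.022646 / 0.052368 ≈ 0.432
P(production run 2 | evidence) = 0.008572 / 0.052368 ≈ 0.164
P(production run 3 | evidence) = 0.02115 / 0.052368 ≈ 0.404

0.432, 0.164, 0.404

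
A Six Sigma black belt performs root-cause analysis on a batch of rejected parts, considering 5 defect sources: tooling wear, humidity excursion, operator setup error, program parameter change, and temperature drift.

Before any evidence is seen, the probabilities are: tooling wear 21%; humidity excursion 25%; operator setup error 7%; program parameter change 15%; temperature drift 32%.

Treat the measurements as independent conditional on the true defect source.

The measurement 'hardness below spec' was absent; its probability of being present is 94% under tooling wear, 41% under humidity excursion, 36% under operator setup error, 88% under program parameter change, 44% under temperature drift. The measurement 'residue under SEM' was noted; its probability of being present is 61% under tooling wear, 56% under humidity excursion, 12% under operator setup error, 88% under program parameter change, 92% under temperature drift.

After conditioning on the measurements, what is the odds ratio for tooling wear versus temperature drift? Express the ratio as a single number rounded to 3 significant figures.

0.0466

Posterior odds equal prior odds times the likelihood ratio; only the two competing hypotheses matter (using 1 − P(present | H) for each absent measurement).
  tooling wear: 0.21 × (1 − 0.94) × 0.61 = 0.007686
  temperature drift: 0.32 × (1 − 0.44) × 0.92 = 0.16486
Posterior odds = 0.007686 / 0.16486 ≈ 0.0466.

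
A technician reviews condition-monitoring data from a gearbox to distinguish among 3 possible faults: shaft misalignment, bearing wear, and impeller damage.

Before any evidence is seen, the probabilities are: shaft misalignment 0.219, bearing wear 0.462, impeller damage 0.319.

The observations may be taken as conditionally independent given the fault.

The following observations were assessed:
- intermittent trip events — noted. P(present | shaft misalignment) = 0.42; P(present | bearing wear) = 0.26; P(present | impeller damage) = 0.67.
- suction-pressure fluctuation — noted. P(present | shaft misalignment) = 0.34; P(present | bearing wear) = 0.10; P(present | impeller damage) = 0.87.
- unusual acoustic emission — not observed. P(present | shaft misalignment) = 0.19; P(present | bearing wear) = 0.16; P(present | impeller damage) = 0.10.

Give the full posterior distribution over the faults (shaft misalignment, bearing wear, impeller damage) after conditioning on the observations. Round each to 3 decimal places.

By Bayes' rule with conditional independence, the unnormalized weight for each hypothesis is prior × ∏ likelihoods (using 1 − P(present | H) for each absent observation):
  shaft misalignment: 0.219 × 0.42 × 0.34 × (1 − 0.19) = 0.025331
  bearing wear: 0.462 × 0.26 × 0.10 × (1 − 0.16) = 0.01009
  impeller damage: 0.319 × 0.67 × 0.87 × (1 − 0.10) = 0.16735
Normalizing constant Z = 0.025331 + 0.01009 + 0.16735 = 0.20277.
P(shaft misalignment | evidence) = 0.025331 / 0.20277 ≈ 0.125
P(bearing wear | evidence) = 0.01009 / 0.20277 ≈ 0.050
P(impeller damage | evidence) = 0.16735 / 0.20277 ≈ 0.825

0.125, 0.050, 0.825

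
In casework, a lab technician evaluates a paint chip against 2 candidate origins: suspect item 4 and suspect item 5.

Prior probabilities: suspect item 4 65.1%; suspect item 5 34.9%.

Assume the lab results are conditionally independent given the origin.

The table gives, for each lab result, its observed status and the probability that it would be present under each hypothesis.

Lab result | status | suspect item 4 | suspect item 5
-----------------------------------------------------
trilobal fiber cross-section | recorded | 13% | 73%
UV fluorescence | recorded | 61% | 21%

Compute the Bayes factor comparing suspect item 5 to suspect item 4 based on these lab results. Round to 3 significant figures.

Joint likelihood of the lab result pattern under each hypothesis:
  suspect item 5: 0.73 × 0.21 = 0.1533
  suspect item 4: 0.13 × 0.61 = 0.0793
Bayes factor = 0.1533 / 0.0793 ≈ 1.93

1.93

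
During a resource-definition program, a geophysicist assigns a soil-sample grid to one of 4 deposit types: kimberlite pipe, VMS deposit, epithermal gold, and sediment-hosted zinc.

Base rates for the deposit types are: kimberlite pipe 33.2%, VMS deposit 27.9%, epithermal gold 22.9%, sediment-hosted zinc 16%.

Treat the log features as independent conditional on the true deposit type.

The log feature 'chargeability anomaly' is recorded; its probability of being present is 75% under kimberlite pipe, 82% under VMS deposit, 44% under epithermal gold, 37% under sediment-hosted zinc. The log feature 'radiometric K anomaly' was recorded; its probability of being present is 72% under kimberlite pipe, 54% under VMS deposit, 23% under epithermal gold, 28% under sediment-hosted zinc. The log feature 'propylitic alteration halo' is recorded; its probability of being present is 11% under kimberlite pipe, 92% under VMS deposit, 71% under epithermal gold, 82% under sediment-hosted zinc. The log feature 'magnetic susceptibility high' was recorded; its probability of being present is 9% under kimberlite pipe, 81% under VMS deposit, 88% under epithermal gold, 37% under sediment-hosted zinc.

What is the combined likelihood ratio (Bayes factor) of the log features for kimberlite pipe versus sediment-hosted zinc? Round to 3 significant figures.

0.170

The Bayes factor is the ratio of the joint likelihoods of the log feature pattern under the two hypotheses.
  kimberlite pipe: 0.75 × 0.72 × 0.11 × 0.09 = 0.005346
  sediment-hosted zinc: 0.37 × 0.28 × 0.82 × 0.37 = 0.031432
Bayes factor = 0.005346 / 0.031432 ≈ 0.170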